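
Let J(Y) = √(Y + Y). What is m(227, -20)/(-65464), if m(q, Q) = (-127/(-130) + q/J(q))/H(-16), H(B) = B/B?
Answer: -127/8510320 - √454/130928 ≈ -0.00017766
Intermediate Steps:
J(Y) = √2*√Y (J(Y) = √(2*Y) = √2*√Y)
H(B) = 1
m(q, Q) = 127/130 + √2*√q/2 (m(q, Q) = (-127/(-130) + q/((√2*√q)))/1 = (-127*(-1/130) + q*(√2/(2*√q)))*1 = (127/130 + √2*√q/2)*1 = 127/130 + √2*√q/2)
m(227, -20)/(-65464) = (127/130 + √2*√227/2)/(-65464) = (127/130 + √454/2)*(-1/65464) = -127/8510320 - √454/130928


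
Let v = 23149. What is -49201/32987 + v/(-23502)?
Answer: -1919937965/775260474 ≈ -2.4765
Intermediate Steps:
-49201/32987 + v/(-23502) = -49201/32987 + 23149/(-23502) = -49201*1/32987 + 23149*(-1/23502) = -49201/32987 - 23149/23502 = -1919937965/775260474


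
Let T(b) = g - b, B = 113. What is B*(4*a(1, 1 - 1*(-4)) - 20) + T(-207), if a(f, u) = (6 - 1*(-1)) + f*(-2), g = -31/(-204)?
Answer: 42259/204 ≈ 207.15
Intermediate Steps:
g = 31/204 (g = -31*(-1/204) = 31/204 ≈ 0.15196)
T(b) = 31/204 - b
a(f, u) = 7 - 2*f (a(f, u) = (6 + 1) - 2*f = 7 - 2*f)
B*(4*a(1, 1 - 1*(-4)) - 20) + T(-207) = 113*(4*(7 - 2*1) - 20) + (31/204 - 1*(-207)) = 113*(4*(7 - 2) - 20) + (31/204 + 207) = 113*(4*5 - 20) + 42259/204 = 113*(20 - 20) + 42259/204 = 113*0 + 42259/204 = 0 + 42259/204 = 42259/204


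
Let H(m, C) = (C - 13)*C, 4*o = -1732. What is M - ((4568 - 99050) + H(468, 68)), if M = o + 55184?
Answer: 145493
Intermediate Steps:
o = -433 (o = (¼)*(-1732) = -433)
H(m, C) = C*(-13 + C) (H(m, C) = (-13 + C)*C = C*(-13 + C))
M = 54751 (M = -433 + 55184 = 54751)
M - ((4568 - 99050) + H(468, 68)) = 54751 - ((4568 - 99050) + 68*(-13 + 68)) = 54751 - (-94482 + 68*55) = 54751 - (-94482 + 3740) = 54751 - 1*(-90742) = 54751 + 90742 = 145493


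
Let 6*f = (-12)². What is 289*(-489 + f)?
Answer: -134385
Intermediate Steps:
f = 24 (f = (⅙)*(-12)² = (⅙)*144 = 24)
289*(-489 + f) = 289*(-489 + 24) = 289*(-465) = -134385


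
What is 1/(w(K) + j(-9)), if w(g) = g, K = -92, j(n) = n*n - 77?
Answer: -1/88 ≈ -0.011364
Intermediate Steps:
j(n) = -77 + n² (j(n) = n² - 77 = -77 + n²)
1/(w(K) + j(-9)) = 1/(-92 + (-77 + (-9)²)) = 1/(-92 + (-77 + 81)) = 1/(-92 + 4) = 1/(-88) = -1/88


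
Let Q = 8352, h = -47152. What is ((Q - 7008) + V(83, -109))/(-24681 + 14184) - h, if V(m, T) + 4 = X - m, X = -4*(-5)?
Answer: 494953267/10497 ≈ 47152.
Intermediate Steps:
X = 20
V(m, T) = 16 - m (V(m, T) = -4 + (20 - m) = 16 - m)
((Q - 7008) + V(83, -109))/(-24681 + 14184) - h = ((8352 - 7008) + (16 - 1*83))/(-24681 + 14184) - 1*(-47152) = (1344 + (16 - 83))/(-10497) + 47152 = (1344 - 67)*(-1/10497) + 47152 = 1277*(-1/10497) + 47152 = -1277/10497 + 47152 = 494953267/10497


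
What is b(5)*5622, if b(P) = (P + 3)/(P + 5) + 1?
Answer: 50598/5 ≈ 10120.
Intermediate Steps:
b(P) = 1 + (3 + P)/(5 + P) (b(P) = (3 + P)/(5 + P) + 1 = 1 + (3 + P)/(5 + P))
b(5)*5622 = (2*(4 + 5)/(5 + 5))*5622 = (2*9/10)*5622 = (2*(⅒)*9)*5622 = (9/5)*5622 = 50598/5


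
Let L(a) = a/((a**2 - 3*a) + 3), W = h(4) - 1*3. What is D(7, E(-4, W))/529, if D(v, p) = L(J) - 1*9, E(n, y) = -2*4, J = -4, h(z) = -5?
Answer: -283/16399 ≈ -0.017257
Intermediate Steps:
W = -8 (W = -5 - 1*3 = -5 - 3 = -8)
E(n, y) = -8
L(a) = a/(3 + a**2 - 3*a)
D(v, p) = -283/31 (D(v, p) = -4/(3 + (-4)**2 - 3*(-4)) - 1*9 = -4/(3 + 16 + 12) - 9 = -4/31 - 9 = -283/31)
D(7, E(-4, W))/529 = -283/31/529 = -283/31*1/529 = -283/16399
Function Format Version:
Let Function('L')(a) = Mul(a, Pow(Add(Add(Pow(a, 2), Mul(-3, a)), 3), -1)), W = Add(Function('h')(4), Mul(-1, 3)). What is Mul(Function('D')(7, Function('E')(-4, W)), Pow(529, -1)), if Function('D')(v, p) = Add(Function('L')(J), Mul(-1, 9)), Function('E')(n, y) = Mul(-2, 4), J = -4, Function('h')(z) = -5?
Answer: Rational(-283, 16399) ≈ -0.017257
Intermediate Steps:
W = -8 (W = Add(-5, Mul(-1, 3)) = Add(-5, -3) = -8)
Function('E')(n, y) = -8
Function('L')(a) = Mul(a, Pow(Add(3, Pow(a, 2), Mul(-3, a)), -1))
Function('D')(v, p) = Rational(-283, 31) (Function('D')(v, p) = Add(Mul(-4, Pow(Add(3, Pow(-4, 2), Mul(-3, -4)), -1)), Mul(-1, 9)) = Add(Mul(-4, Pow(Add(3, 16, 12), -1)), -9) = Add(Mul(-4, Pow(31, -1)), -9) = Add(Mul(-4, Rational(1, 31)), -9) = Add(Rational(-4, 31), -9) = Rational(-283, 31))
Mul(Function('D')(7, Function('E')(-4, W)), Pow(529, -1)) = Mul(Rational(-283, 31), Pow(529, -1)) = Mul(Rational(-283, 31), Rational(1, 529)) = Rational(-283, 16399)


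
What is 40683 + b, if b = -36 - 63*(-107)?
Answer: 47388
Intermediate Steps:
b = 6705 (b = -36 + 6741 = 6705)
40683 + b = 40683 + 6705 = 47388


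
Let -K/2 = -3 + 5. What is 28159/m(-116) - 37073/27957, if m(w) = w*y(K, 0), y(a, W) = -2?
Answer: 26849663/223656 ≈ 120.05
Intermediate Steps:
K = -4 (K = -2*(-3 + 5) = -2*2 = -4)
m(w) = -2*w (m(w) = w*(-2) = -2*w)
28159/m(-116) - 37073/27957 = 28159/((-2*(-116))) - 37073/27957 = 28159/232 - 37073*1/27957 = 28159*(1/232) - 37073/27957 = 971/8 - 37073/27957 = 26849663/223656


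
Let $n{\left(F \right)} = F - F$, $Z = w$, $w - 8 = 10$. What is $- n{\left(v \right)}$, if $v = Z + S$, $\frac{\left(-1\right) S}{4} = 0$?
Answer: $0$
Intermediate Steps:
$S = 0$ ($S = \left(-4\right) 0 = 0$)
$w = 18$ ($w = 8 + 10 = 18$)
$Z = 18$
$v = 18$ ($v = 18 + 0 = 18$)
$n{\left(F \right)} = 0$
$- n{\left(v \right)} = \left(-1\right) 0 = 0$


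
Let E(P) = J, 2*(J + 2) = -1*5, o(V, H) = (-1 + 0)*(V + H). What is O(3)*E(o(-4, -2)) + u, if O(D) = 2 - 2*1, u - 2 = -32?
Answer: -30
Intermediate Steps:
o(V, H) = -H - V (o(V, H) = -(H + V) = -H - V)
u = -30 (u = 2 - 32 = -30)
J = -9/2 (J = -2 + (-1*5)/2 = -2 + (1/2)*(-5) = -2 - 5/2 = -9/2 ≈ -4.5000)
O(D) = 0 (O(D) = 2 - 2 = 0)
E(P) = -9/2
O(3)*E(o(-4, -2)) + u = 0*(-9/2) - 30 = 0 - 30 = -30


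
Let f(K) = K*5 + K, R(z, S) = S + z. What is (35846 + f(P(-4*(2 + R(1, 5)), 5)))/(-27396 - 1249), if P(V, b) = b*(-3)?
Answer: -35756/28645 ≈ -1.2482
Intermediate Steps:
P(V, b) = -3*b
f(K) = 6*K (f(K) = 5*K + K = 6*K)
(35846 + f(P(-4*(2 + R(1, 5)), 5)))/(-27396 - 1249) = (35846 + 6*(-3*5))/(-27396 - 1249) = (35846 + 6*(-15))/(-28645) = (35846 - 90)*(-1/28645) = 35756*(-1/28645) = -35756/28645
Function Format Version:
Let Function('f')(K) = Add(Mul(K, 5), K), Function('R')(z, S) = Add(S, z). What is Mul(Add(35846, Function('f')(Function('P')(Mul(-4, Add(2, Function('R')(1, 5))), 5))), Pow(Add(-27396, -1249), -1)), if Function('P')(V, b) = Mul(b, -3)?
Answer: Rational(-35756, 28645) ≈ -1.2482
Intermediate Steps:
Function('P')(V, b) = Mul(-3, b)
Function('f')(K) = Mul(6, K) (Function('f')(K) = Add(Mul(5, K), K) = Mul(6, K))
Mul(Add(35846, Function('f')(Function('P')(Mul(-4, Add(2, Function('R')(1, 5))), 5))), Pow(Add(-27396, -1249), -1)) = Mul(Add(35846, Mul(6, Mul(-3, 5))), Pow(Add(-27396, -1249), -1)) = Mul(Add(35846, Mul(6, -15)), Pow(-28645, -1)) = Mul(Add(35846, -90), Rational(-1, 28645)) = Mul(35756, Rational(-1, 28645)) = Rational(-35756, 28645)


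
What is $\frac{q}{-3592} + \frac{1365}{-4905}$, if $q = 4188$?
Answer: $- \frac{424087}{293646} \approx -1.4442$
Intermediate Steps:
$\frac{q}{-3592} + \frac{1365}{-4905} = \frac{4188}{-3592} + \frac{1365}{-4905} = 4188 \left(- \frac{1}{3592}\right) + 1365 \left(- \frac{1}{4905}\right) = - \frac{1047}{898} - \frac{91}{327} = - \frac{424087}{293646}$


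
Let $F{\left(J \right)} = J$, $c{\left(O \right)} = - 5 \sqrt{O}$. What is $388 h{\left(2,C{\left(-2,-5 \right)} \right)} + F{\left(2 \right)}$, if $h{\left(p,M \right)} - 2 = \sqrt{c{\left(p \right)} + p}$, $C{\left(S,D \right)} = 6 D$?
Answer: $778 + 388 \sqrt{2 - 5 \sqrt{2}} \approx 778.0 + 873.74 i$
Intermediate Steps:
$h{\left(p,M \right)} = 2 + \sqrt{p - 5 \sqrt{p}}$ ($h{\left(p,M \right)} = 2 + \sqrt{- 5 \sqrt{p} + p} = 2 + \sqrt{p - 5 \sqrt{p}}$)
$388 h{\left(2,C{\left(-2,-5 \right)} \right)} + F{\left(2 \right)} = 388 \left(2 + \sqrt{2 - 5 \sqrt{2}}\right) + 2 = \left(776 + 388 \sqrt{2 - 5 \sqrt{2}}\right) + 2 = 778 + 388 \sqrt{2 - 5 \sqrt{2}}$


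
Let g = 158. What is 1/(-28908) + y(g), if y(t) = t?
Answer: 4567463/28908 ≈ 158.00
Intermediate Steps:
1/(-28908) + y(g) = 1/(-28908) + 158 = -1/28908 + 158 = 4567463/28908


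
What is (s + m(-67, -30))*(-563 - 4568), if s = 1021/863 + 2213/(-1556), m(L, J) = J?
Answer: 208349298773/1342828 ≈ 1.5516e+5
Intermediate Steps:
s = -321143/1342828 (s = 1021*(1/863) + 2213*(-1/1556) = 1021/863 - 2213/1556 = -321143/1342828 ≈ -0.23915)
(s + m(-67, -30))*(-563 - 4568) = (-321143/1342828 - 30)*(-563 - 4568) = -40605983/1342828*(-5131) = 208349298773/1342828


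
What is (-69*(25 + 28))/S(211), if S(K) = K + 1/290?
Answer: -353510/20397 ≈ -17.331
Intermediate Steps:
S(K) = 1/290 + K (S(K) = K + 1/290 = 1/290 + K)
(-69*(25 + 28))/S(211) = (-69*(25 + 28))/(1/290 + 211) = (-69*53)/(61191/290) = -3657*290/61191 = -353510/20397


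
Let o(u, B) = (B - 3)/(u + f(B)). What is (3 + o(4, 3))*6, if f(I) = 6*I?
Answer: 18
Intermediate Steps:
o(u, B) = (-3 + B)/(u + 6*B) (o(u, B) = (B - 3)/(u + 6*B) = (-3 + B)/(u + 6*B))
(3 + o(4, 3))*6 = (3 + (-3 + 3)/(4 + 6*3))*6 = (3 + 0/(4 + 18))*6 = (3 + 0/22)*6 = (3 + (1/22)*0)*6 = (3 + 0)*6 = 3*6 = 18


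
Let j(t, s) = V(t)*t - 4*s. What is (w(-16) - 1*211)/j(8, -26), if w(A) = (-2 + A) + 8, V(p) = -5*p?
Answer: 221/216 ≈ 1.0231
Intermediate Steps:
w(A) = 6 + A
j(t, s) = -5*t² - 4*s (j(t, s) = (-5*t)*t - 4*s = -5*t² - 4*s)
(w(-16) - 1*211)/j(8, -26) = ((6 - 16) - 1*211)/(-5*8² - 4*(-26)) = (-10 - 211)/(-5*64 + 104) = -221/(-320 + 104) = -221/(-216) = -221*(-1/216) = 221/216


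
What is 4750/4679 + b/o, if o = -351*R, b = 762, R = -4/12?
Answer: 1373716/182481 ≈ 7.5280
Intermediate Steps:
R = -⅓ (R = -4*1/12 = -⅓ ≈ -0.33333)
o = 117 (o = -351*(-⅓) = 117)
4750/4679 + b/o = 4750/4679 + 762/117 = 4750*(1/4679) + 762*(1/117) = 4750/4679 + 254/39 = 1373716/182481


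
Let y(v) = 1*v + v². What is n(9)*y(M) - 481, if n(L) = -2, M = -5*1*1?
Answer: -521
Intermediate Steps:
M = -5 (M = -5*1 = -5)
y(v) = v + v²
n(9)*y(M) - 481 = -(-10)*(1 - 5) - 481 = -(-10)*(-4) - 481 = -2*20 - 481 = -40 - 481 = -521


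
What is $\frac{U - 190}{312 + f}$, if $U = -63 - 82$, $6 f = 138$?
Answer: $-1$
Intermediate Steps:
$f = 23$ ($f = \frac{1}{6} \cdot 138 = 23$)
$U = -145$ ($U = -63 - 82 = -145$)
$\frac{U - 190}{312 + f} = \frac{-145 - 190}{312 + 23} = - \frac{335}{335} = \left(-335\right) \frac{1}{335} = -1$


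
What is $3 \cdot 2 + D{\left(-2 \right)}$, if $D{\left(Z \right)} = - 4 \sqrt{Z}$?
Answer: $6 - 4 i \sqrt{2} \approx 6.0 - 5.6569 i$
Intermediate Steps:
$3 \cdot 2 + D{\left(-2 \right)} = 3 \cdot 2 - 4 \sqrt{-2} = 6 - 4 i \sqrt{2}$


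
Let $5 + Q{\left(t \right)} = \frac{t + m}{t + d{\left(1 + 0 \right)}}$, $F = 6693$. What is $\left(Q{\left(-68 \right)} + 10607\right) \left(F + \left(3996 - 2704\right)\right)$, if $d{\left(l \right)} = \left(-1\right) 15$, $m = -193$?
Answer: $\frac{7028612595}{83} \approx 8.4682 \cdot 10^{7}$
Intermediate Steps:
$d{\left(l \right)} = -15$
$Q{\left(t \right)} = -5 + \frac{-193 + t}{-15 + t}$ ($Q{\left(t \right)} = -5 + \frac{t - 193}{t - 15} = -5 + \frac{-193 + t}{-15 + t}$)
$\left(Q{\left(-68 \right)} + 10607\right) \left(F + \left(3996 - 2704\right)\right) = \left(\frac{2 \left(-59 - -136\right)}{-15 - 68} + 10607\right) \left(6693 + \left(3996 - 2704\right)\right) = \left(\frac{2 \left(-59 + 136\right)}{-83} + 10607\right) \left(6693 + \left(3996 - 2704\right)\right) = \left(2 \left(- \frac{1}{83}\right) 77 + 10607\right) \left(6693 + 1292\right) = \left(- \frac{154}{83} + 10607\right) 7985 = \frac{880227}{83} \cdot 7985 = \frac{7028612595}{83}$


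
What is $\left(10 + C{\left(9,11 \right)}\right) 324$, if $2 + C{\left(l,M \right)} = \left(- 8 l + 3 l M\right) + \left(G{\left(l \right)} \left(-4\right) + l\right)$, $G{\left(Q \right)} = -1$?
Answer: $79704$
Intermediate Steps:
$C{\left(l,M \right)} = 2 - 7 l + 3 M l$ ($C{\left(l,M \right)} = -2 + \left(\left(- 8 l + 3 l M\right) + \left(\left(-1\right) \left(-4\right) + l\right)\right) = -2 + \left(\left(- 8 l + 3 M l\right) + \left(4 + l\right)\right) = -2 + \left(4 - 7 l + 3 M l\right) = 2 - 7 l + 3 M l$)
$\left(10 + C{\left(9,11 \right)}\right) 324 = \left(10 + \left(2 - 63 + 3 \cdot 11 \cdot 9\right)\right) 324 = \left(10 + \left(2 - 63 + 297\right)\right) 324 = \left(10 + 236\right) 324 = 246 \cdot 324 = 79704$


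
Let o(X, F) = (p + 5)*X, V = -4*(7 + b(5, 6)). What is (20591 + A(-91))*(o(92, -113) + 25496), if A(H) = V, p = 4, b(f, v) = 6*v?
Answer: 537509756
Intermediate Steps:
V = -172 (V = -4*(7 + 6*6) = -4*(7 + 36) = -4*43 = -172)
A(H) = -172
o(X, F) = 9*X (o(X, F) = (4 + 5)*X = 9*X)
(20591 + A(-91))*(o(92, -113) + 25496) = (20591 - 172)*(9*92 + 25496) = 20419*(828 + 25496) = 20419*26324 = 537509756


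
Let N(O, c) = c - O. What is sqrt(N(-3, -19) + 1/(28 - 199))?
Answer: I*sqrt(52003)/57 ≈ 4.0007*I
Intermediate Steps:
sqrt(N(-3, -19) + 1/(28 - 199)) = sqrt((-19 - 1*(-3)) + 1/(28 - 199)) = sqrt((-19 + 3) + 1/(-171)) = sqrt(-16 - 1/171) = sqrt(-2737/171) = I*sqrt(52003)/57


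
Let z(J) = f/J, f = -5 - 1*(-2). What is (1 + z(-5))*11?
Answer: 88/5 ≈ 17.600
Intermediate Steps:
f = -3 (f = -5 + 2 = -3)
z(J) = -3/J
(1 + z(-5))*11 = (1 - 3/(-5))*11 = (1 - 3*(-⅕))*11 = (1 + ⅗)*11 = (8/5)*11 = 88/5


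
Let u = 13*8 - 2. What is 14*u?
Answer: 1428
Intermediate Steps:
u = 102 (u = 104 - 2 = 102)
14*u = 14*102 = 1428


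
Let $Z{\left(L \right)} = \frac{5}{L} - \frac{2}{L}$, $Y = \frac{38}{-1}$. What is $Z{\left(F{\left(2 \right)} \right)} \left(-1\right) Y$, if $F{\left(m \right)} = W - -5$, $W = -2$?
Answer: $38$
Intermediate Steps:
$Y = -38$ ($Y = 38 \left(-1\right) = -38$)
$F{\left(m \right)} = 3$ ($F{\left(m \right)} = -2 - -5 = -2 + 5 = 3$)
$Z{\left(L \right)} = \frac{3}{L}$
$Z{\left(F{\left(2 \right)} \right)} \left(-1\right) Y = \frac{3}{3} \left(-1\right) \left(-38\right) = 3 \cdot \frac{1}{3} \left(-1\right) \left(-38\right) = 1 \left(-1\right) \left(-38\right) = \left(-1\right) \left(-38\right) = 38$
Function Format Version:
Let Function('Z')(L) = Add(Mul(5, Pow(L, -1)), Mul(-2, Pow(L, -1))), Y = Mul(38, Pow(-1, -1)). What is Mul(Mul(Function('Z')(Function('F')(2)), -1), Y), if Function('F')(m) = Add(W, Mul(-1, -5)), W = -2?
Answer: 38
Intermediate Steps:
Y = -38 (Y = Mul(38, -1) = -38)
Function('F')(m) = 3 (Function('F')(m) = Add(-2, Mul(-1, -5)) = Add(-2, 5) = 3)
Function('Z')(L) = Mul(3, Pow(L, -1))
Mul(Mul(Function('Z')(Function('F')(2)), -1), Y) = Mul(Mul(Mul(3, Pow(3, -1)), -1), -38) = Mul(Mul(Mul(3, Rational(1, 3)), -1), -38) = Mul(Mul(1, -1), -38) = Mul(-1, -38) = 38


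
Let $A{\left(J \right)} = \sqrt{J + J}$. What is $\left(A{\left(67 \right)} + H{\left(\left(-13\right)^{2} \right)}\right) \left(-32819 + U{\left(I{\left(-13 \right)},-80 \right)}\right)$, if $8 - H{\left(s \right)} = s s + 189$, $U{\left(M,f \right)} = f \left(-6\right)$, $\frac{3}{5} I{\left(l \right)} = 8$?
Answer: $929487538 - 32339 \sqrt{134} \approx 9.2911 \cdot 10^{8}$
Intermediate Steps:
$I{\left(l \right)} = \frac{40}{3}$ ($I{\left(l \right)} = \frac{5}{3} \cdot 8 = \frac{40}{3}$)
$U{\left(M,f \right)} = - 6 f$
$A{\left(J \right)} = \sqrt{2} \sqrt{J}$ ($A{\left(J \right)} = \sqrt{2 J} = \sqrt{2} \sqrt{J}$)
$H{\left(s \right)} = -181 - s^{2}$ ($H{\left(s \right)} = 8 - \left(s s + 189\right) = 8 - \left(s^{2} + 189\right) = 8 - \left(189 + s^{2}\right) = -181 - s^{2}$)
$\left(A{\left(67 \right)} + H{\left(\left(-13\right)^{2} \right)}\right) \left(-32819 + U{\left(I{\left(-13 \right)},-80 \right)}\right) = \left(\sqrt{2} \sqrt{67} - \left(181 + \left(\left(-13\right)^{2}\right)^{2}\right)\right) \left(-32819 - -480\right) = \left(\sqrt{134} - 28742\right) \left(-32819 + 480\right) = \left(\sqrt{134} - 28742\right) \left(-32339\right) = \left(-28742 + \sqrt{134}\right) \left(-32339\right) = 929487538 - 32339 \sqrt{134}$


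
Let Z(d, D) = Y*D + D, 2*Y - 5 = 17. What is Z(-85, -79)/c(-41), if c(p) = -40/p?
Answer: -9717/10 ≈ -971.70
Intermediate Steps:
Y = 11 (Y = 5/2 + (½)*17 = 5/2 + 17/2 = 11)
Z(d, D) = 12*D (Z(d, D) = 11*D + D = 12*D)
Z(-85, -79)/c(-41) = (12*(-79))/((-40/(-41))) = -948/((-40*(-1/41))) = -948/40/41 = -948*41/40 = -9717/10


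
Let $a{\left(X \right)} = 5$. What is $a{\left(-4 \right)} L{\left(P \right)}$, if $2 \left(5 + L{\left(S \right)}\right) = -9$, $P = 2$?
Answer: $- \frac{95}{2} \approx -47.5$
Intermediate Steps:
$L{\left(S \right)} = - \frac{19}{2}$ ($L{\left(S \right)} = -5 + \frac{1}{2} \left(-9\right) = -5 - \frac{9}{2} = - \frac{19}{2}$)
$a{\left(-4 \right)} L{\left(P \right)} = 5 \left(- \frac{19}{2}\right) = - \frac{95}{2}$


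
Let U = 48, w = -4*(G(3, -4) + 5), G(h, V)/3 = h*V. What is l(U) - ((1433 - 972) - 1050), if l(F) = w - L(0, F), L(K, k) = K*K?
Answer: 713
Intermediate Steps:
L(K, k) = K²
G(h, V) = 3*V*h (G(h, V) = 3*(h*V) = 3*(V*h) = 3*V*h)
w = 124 (w = -4*(3*(-4)*3 + 5) = -4*(-36 + 5) = -4*(-31) = 124)
l(F) = 124 (l(F) = 124 - 1*0² = 124 - 1*0 = 124 + 0 = 124)
l(U) - ((1433 - 972) - 1050) = 124 - ((1433 - 972) - 1050) = 124 - (461 - 1050) = 124 - 1*(-589) = 124 + 589 = 713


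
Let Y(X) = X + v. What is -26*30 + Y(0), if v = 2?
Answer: -778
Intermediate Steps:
Y(X) = 2 + X (Y(X) = X + 2 = 2 + X)
-26*30 + Y(0) = -26*30 + (2 + 0) = -780 + 2 = -778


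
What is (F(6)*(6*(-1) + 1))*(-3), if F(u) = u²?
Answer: 540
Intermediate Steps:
(F(6)*(6*(-1) + 1))*(-3) = (6²*(6*(-1) + 1))*(-3) = (36*(-6 + 1))*(-3) = (36*(-5))*(-3) = -180*(-3) = 540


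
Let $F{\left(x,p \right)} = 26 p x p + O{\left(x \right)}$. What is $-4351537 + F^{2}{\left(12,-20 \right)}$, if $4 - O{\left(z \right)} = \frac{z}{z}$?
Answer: $15571437272$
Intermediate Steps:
$O{\left(z \right)} = 3$ ($O{\left(z \right)} = 4 - \frac{z}{z} = 4 - 1 = 3$)
$F{\left(x,p \right)} = 3 + 26 x p^{2}$ ($F{\left(x,p \right)} = 26 p x p + 3 = 26 x p^{2} + 3 = 3 + 26 x p^{2}$)
$-4351537 + F^{2}{\left(12,-20 \right)} = -4351537 + \left(3 + 26 \cdot 12 \left(-20\right)^{2}\right)^{2} = -4351537 + \left(3 + 26 \cdot 12 \cdot 400\right)^{2} = -4351537 + \left(3 + 124800\right)^{2} = -4351537 + 124803^{2} = -4351537 + 15575788809 = 15571437272$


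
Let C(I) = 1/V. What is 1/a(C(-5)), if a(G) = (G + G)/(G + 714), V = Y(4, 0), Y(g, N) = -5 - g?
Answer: -6425/2 ≈ -3212.5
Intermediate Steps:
V = -9 (V = -5 - 1*4 = -5 - 4 = -9)
C(I) = -⅑ (C(I) = 1/(-9) = -⅑)
a(G) = 2*G/(714 + G) (a(G) = (2*G)/(714 + G) = 2*G/(714 + G))
1/a(C(-5)) = 1/(2*(-⅑)/(714 - ⅑)) = 1/(2*(-⅑)/(6425/9)) = 1/(2*(-⅑)*(9/6425)) = 1/(-2/6425) = -6425/2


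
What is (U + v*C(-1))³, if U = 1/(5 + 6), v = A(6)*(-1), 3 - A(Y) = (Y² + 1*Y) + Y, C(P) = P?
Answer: -120553784/1331 ≈ -90574.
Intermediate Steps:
A(Y) = 3 - Y² - 2*Y (A(Y) = 3 - ((Y² + 1*Y) + Y) = 3 - ((Y² + Y) + Y) = 3 - ((Y + Y²) + Y) = 3 - (Y² + 2*Y) = 3 + (-Y² - 2*Y) = 3 - Y² - 2*Y)
v = 45 (v = (3 - 1*6² - 2*6)*(-1) = (3 - 1*36 - 12)*(-1) = (3 - 36 - 12)*(-1) = -45*(-1) = 45)
U = 1/11 ≈ 0.090909
(U + v*C(-1))³ = (1/11 + 45*(-1))³ = (1/11 - 45)³ = (-494/11)³ = -120553784/1331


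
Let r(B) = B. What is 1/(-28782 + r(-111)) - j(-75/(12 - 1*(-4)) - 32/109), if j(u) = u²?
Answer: -2180383497853/87879099648 ≈ -24.811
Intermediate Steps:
1/(-28782 + r(-111)) - j(-75/(12 - 1*(-4)) - 32/109) = 1/(-28782 - 111) - (-75/(12 - 1*(-4)) - 32/109)² = 1/(-28893) - (-75/(12 + 4) - 32*1/109)² = -1/28893 - (-75/16 - 32/109)² = -1/28893 - (-8687/1744)² = -1/28893 - 1*75463969/3041536 = -1/28893 - 75463969/3041536 = -2180383497853/87879099648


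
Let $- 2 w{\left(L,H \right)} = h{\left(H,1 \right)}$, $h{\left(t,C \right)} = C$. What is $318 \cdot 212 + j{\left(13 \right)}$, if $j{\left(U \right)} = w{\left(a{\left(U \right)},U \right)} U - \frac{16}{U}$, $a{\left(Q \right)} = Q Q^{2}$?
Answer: $\frac{1752615}{26} \approx 67408.0$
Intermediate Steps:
$a{\left(Q \right)} = Q^{3}$
$w{\left(L,H \right)} = - \frac{1}{2}$ ($w{\left(L,H \right)} = \left(- \frac{1}{2}\right) 1 = - \frac{1}{2}$)
$j{\left(U \right)} = - \frac{16}{U} - \frac{U}{2}$ ($j{\left(U \right)} = - \frac{U}{2} - \frac{16}{U} = - \frac{16}{U} - \frac{U}{2}$)
$318 \cdot 212 + j{\left(13 \right)} = 318 \cdot 212 - \left(\frac{13}{2} + \frac{16}{13}\right) = 67416 - \frac{201}{26} = \frac{1752615}{26}$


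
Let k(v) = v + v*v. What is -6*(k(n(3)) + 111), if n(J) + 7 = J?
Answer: -738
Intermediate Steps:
n(J) = -7 + J
k(v) = v + v²
-6*(k(n(3)) + 111) = -6*((-7 + 3)*(1 + (-7 + 3)) + 111) = -6*(-4*(1 - 4) + 111) = -6*(-4*(-3) + 111) = -6*(12 + 111) = -6*123 = -738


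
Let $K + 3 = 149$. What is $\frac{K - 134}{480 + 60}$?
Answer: $\frac{1}{45} \approx 0.022222$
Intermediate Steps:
$K = 146$ ($K = -3 + 149 = 146$)
$\frac{K - 134}{480 + 60} = \frac{146 - 134}{480 + 60} = \frac{12}{540} = 12 \cdot \frac{1}{540} = \frac{1}{45}$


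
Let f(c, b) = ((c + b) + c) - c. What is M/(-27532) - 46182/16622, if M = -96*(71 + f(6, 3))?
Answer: -142978233/57204613 ≈ -2.4994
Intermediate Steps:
f(c, b) = b + c (f(c, b) = ((b + c) + c) - c = (b + 2*c) - c = b + c)
M = -7680 (M = -96*(71 + (3 + 6)) = -96*(71 + 9) = -96*80 = -7680)
M/(-27532) - 46182/16622 = -7680/(-27532) - 46182/16622 = -7680*(-1/27532) - 46182*1/16622 = 1920/6883 - 23091/8311 = -142978233/57204613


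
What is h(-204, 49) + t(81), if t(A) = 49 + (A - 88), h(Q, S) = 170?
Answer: 212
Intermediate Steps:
t(A) = -39 + A (t(A) = 49 + (-88 + A) = -39 + A)
h(-204, 49) + t(81) = 170 + (-39 + 81) = 170 + 42 = 212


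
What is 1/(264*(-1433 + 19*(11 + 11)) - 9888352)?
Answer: -1/10156312 ≈ -9.8461e-8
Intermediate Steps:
1/(264*(-1433 + 19*(11 + 11)) - 9888352) = 1/(264*(-1433 + 19*22) - 9888352) = 1/(264*(-1433 + 418) - 9888352) = 1/(264*(-1015) - 9888352) = 1/(-267960 - 9888352) = 1/(-10156312) = -1/10156312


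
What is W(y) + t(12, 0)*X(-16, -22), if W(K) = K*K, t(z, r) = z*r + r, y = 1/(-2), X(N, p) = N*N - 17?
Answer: 1/4 ≈ 0.25000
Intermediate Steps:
X(N, p) = -17 + N**2 (X(N, p) = N**2 - 17 = -17 + N**2)
y = -1/2 ≈ -0.50000
t(z, r) = r + r*z (t(z, r) = r*z + r = r + r*z)
W(K) = K**2
W(y) + t(12, 0)*X(-16, -22) = (-1/2)**2 + (0*(1 + 12))*(-17 + (-16)**2) = 1/4 + (0*13)*(-17 + 256) = 1/4 + 0*239 = 1/4 + 0 = 1/4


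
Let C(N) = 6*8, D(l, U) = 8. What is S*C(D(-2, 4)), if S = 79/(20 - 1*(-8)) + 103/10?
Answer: 22044/35 ≈ 629.83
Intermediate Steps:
S = 1837/140 (S = 79/(20 + 8) + 103*(⅒) = 79/28 + 103/10 = 1837/140 ≈ 13.121)
C(N) = 48
S*C(D(-2, 4)) = (1837/140)*48 = 22044/35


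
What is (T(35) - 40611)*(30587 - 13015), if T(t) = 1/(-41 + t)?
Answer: -2140858262/3 ≈ -7.1362e+8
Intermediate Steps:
(T(35) - 40611)*(30587 - 13015) = (1/(-41 + 35) - 40611)*(30587 - 13015) = (1/(-6) - 40611)*17572 = (-1/6 - 40611)*17572 = -243667/6*17572 = -2140858262/3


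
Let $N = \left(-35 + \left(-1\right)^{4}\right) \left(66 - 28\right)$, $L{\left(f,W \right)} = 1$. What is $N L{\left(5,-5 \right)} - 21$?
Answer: $-1313$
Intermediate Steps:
$N = -1292$ ($N = \left(-35 + 1\right) 38 = \left(-34\right) 38 = -1292$)
$N L{\left(5,-5 \right)} - 21 = \left(-1292\right) 1 - 21 = -1292 - 21 = -1313$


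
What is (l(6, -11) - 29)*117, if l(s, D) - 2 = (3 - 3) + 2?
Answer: -2925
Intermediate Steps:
l(s, D) = 4 (l(s, D) = 2 + ((3 - 3) + 2) = 2 + (0 + 2) = 2 + 2 = 4)
(l(6, -11) - 29)*117 = (4 - 29)*117 = -25*117 = -2925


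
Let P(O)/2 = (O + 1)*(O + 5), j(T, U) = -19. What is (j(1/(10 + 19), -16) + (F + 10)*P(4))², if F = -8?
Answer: 25921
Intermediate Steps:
P(O) = 2*(1 + O)*(5 + O) (P(O) = 2*((O + 1)*(O + 5)) = 2*((1 + O)*(5 + O)) = 2*(1 + O)*(5 + O))
(j(1/(10 + 19), -16) + (F + 10)*P(4))² = (-19 + (-8 + 10)*(10 + 2*4² + 12*4))² = (-19 + 2*(10 + 2*16 + 48))² = (-19 + 2*(10 + 32 + 48))² = (-19 + 2*90)² = (-19 + 180)² = 161² = 25921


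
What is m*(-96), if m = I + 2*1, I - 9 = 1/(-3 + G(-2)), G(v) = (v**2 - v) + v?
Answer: -1152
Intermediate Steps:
G(v) = v**2
I = 10 (I = 9 + 1/(-3 + (-2)**2) = 9 + 1/(-3 + 4) = 9 + 1/1 = 9 + 1 = 10)
m = 12 (m = 10 + 2*1 = 10 + 2 = 12)
m*(-96) = 12*(-96) = -1152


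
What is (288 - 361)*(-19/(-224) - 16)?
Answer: 260245/224 ≈ 1161.8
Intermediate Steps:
(288 - 361)*(-19/(-224) - 16) = -73*(-19*(-1/224) - 16) = -73*(19/224 - 16) = -73*(-3565/224) = 260245/224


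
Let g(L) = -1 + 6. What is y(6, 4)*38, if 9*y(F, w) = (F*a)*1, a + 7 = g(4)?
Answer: -152/3 ≈ -50.667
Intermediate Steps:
g(L) = 5
a = -2 (a = -7 + 5 = -2)
y(F, w) = -2*F/9 (y(F, w) = ((F*(-2))*1)/9 = (-2*F*1)/9 = (-2*F)/9 = -2*F/9)
y(6, 4)*38 = -2/9*6*38 = -4/3*38 = -152/3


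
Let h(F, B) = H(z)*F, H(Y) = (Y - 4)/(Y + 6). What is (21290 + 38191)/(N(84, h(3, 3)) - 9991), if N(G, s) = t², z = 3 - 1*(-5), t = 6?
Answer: -59481/9955 ≈ -5.9750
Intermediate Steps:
z = 8 (z = 3 + 5 = 8)
H(Y) = (-4 + Y)/(6 + Y)
h(F, B) = 2*F/7 (h(F, B) = ((-4 + 8)/(6 + 8))*F = (4/14)*F = ((1/14)*4)*F = 2*F/7)
N(G, s) = 36 (N(G, s) = 6² = 36)
(21290 + 38191)/(N(84, h(3, 3)) - 9991) = (21290 + 38191)/(36 - 9991) = 59481/(-9955) = 59481*(-1/9955) = -59481/9955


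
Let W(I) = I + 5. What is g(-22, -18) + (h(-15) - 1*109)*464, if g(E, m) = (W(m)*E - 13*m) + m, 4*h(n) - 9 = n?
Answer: -50770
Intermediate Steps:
W(I) = 5 + I
h(n) = 9/4 + n/4
g(E, m) = -12*m + E*(5 + m) (g(E, m) = ((5 + m)*E - 13*m) + m = (E*(5 + m) - 13*m) + m = (-13*m + E*(5 + m)) + m = -12*m + E*(5 + m))
g(-22, -18) + (h(-15) - 1*109)*464 = (-12*(-18) - 22*(5 - 18)) + ((9/4 + (1/4)*(-15)) - 1*109)*464 = (216 - 22*(-13)) + ((9/4 - 15/4) - 109)*464 = (216 + 286) + (-3/2 - 109)*464 = 502 - 221/2*464 = 502 - 51272 = -50770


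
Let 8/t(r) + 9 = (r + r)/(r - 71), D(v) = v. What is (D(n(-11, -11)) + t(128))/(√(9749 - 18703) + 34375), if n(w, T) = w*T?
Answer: 95753125/27607631073 - 30641*I*√74/27607631073 ≈ 0.0034684 - 9.5475e-6*I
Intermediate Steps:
n(w, T) = T*w
t(r) = 8/(-9 + 2*r/(-71 + r)) (t(r) = 8/(-9 + (r + r)/(r - 71)) = 8/(-9 + (2*r)/(-71 + r)) = 8/(-9 + 2*r/(-71 + r)))
(D(n(-11, -11)) + t(128))/(√(9749 - 18703) + 34375) = (-11*(-11) + 8*(71 - 1*128)/(-639 + 7*128))/(√(9749 - 18703) + 34375) = (121 + 8*(71 - 128)/(-639 + 896))/(√(-8954) + 34375) = (121 + 8*(-57)/257)/(11*I*√74 + 34375) = (121 + 8*(1/257)*(-57))/(34375 + 11*I*√74) = (121 - 456/257)/(34375 + 11*I*√74) = 30641/(257*(34375 + 11*I*√74))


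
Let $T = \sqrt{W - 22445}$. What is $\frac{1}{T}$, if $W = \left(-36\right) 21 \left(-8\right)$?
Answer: $- \frac{i \sqrt{16397}}{16397} \approx - 0.0078094 i$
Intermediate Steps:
$W = 6048$ ($W = \left(-756\right) \left(-8\right) = 6048$)
$T = i \sqrt{16397}$ ($T = \sqrt{6048 - 22445} = \sqrt{-16397} = i \sqrt{16397} \approx 128.05 i$)
$\frac{1}{T} = \frac{1}{i \sqrt{16397}} = - \frac{i \sqrt{16397}}{16397}$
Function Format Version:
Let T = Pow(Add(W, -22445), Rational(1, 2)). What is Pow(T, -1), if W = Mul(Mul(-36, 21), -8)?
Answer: Mul(Rational(-1, 16397), I, Pow(16397, Rational(1, 2))) ≈ Mul(-0.0078094, I)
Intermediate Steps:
W = 6048 (W = Mul(-756, -8) = 6048)
T = Mul(I, Pow(16397, Rational(1, 2))) (T = Pow(Add(6048, -22445), Rational(1, 2)) = Pow(-16397, Rational(1, 2)) = Mul(I, Pow(16397, Rational(1, 2))) ≈ Mul(128.05, I))
Pow(T, -1) = Pow(Mul(I, Pow(16397, Rational(1, 2))), -1) = Mul(Rational(-1, 16397), I, Pow(16397, Rational(1, 2)))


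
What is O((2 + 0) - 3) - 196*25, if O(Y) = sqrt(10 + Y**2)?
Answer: -4900 + sqrt(11) ≈ -4896.7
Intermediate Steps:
O((2 + 0) - 3) - 196*25 = sqrt(10 + ((2 + 0) - 3)**2) - 196*25 = sqrt(10 + (2 - 3)**2) - 4900 = sqrt(10 + (-1)**2) - 4900 = sqrt(10 + 1) - 4900 = sqrt(11) - 4900 = -4900 + sqrt(11)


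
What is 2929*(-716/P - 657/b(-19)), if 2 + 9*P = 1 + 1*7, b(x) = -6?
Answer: -5650041/2 ≈ -2.8250e+6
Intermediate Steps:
P = ⅔ (P = -2/9 + (1 + 1*7)/9 = -2/9 + (1 + 7)/9 = -2/9 + (⅑)*8 = -2/9 + 8/9 = ⅔ ≈ 0.66667)
2929*(-716/P - 657/b(-19)) = 2929*(-716/⅔ - 657/(-6)) = 2929*(-716*3/2 - 657*(-⅙)) = 2929*(-1074 + 219/2) = 2929*(-1929/2) = -5650041/2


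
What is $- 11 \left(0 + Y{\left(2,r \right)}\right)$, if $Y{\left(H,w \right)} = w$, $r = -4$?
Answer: $44$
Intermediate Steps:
$- 11 \left(0 + Y{\left(2,r \right)}\right) = - 11 \left(0 - 4\right) = \left(-11\right) \left(-4\right) = 44$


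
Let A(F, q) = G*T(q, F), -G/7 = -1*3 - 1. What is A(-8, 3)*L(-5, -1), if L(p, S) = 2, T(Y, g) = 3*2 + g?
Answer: -112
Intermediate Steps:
T(Y, g) = 6 + g
G = 28 (G = -7*(-1*3 - 1) = -7*(-3 - 1) = -7*(-4) = 28)
A(F, q) = 168 + 28*F (A(F, q) = 28*(6 + F) = 168 + 28*F)
A(-8, 3)*L(-5, -1) = (168 + 28*(-8))*2 = (168 - 224)*2 = -56*2 = -112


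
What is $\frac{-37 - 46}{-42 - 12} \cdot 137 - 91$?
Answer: $\frac{6457}{54} \approx 119.57$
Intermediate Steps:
$\frac{-37 - 46}{-42 - 12} \cdot 137 - 91 = - \frac{83}{-54} \cdot 137 - 91 = \left(-83\right) \left(- \frac{1}{54}\right) 137 - 91 = \frac{83}{54} \cdot 137 - 91 = \frac{11371}{54} - 91 = \frac{6457}{54}$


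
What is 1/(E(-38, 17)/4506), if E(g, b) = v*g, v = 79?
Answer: -2253/1501 ≈ -1.5010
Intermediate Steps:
E(g, b) = 79*g
1/(E(-38, 17)/4506) = 1/((79*(-38))/4506) = 1/(-3002*1/4506) = 1/(-1501/2253) = -2253/1501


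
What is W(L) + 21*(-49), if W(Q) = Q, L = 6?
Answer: -1023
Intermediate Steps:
W(L) + 21*(-49) = 6 + 21*(-49) = 6 - 1029 = -1023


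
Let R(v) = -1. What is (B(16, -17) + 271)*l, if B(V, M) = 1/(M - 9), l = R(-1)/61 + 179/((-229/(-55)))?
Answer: 2114613110/181597 ≈ 11645.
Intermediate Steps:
l = 600316/13969 (l = -1/61 + 179/((-229/(-55))) = -1*1/61 + 179/((-229*(-1/55))) = -1/61 + 179/(229/55) = -1/61 + 179*(55/229) = -1/61 + 9845/229 = 600316/13969 ≈ 42.975)
B(V, M) = 1/(-9 + M)
(B(16, -17) + 271)*l = (1/(-9 - 17) + 271)*(600316/13969) = (1/(-26) + 271)*(600316/13969) = (-1/26 + 271)*(600316/13969) = (7045/26)*(600316/13969) = 2114613110/181597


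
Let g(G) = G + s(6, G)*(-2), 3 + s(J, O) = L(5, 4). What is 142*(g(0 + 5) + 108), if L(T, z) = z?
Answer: 15762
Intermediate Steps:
s(J, O) = 1 (s(J, O) = -3 + 4 = 1)
g(G) = -2 + G (g(G) = G + 1*(-2) = G - 2 = -2 + G)
142*(g(0 + 5) + 108) = 142*((-2 + (0 + 5)) + 108) = 142*((-2 + 5) + 108) = 142*(3 + 108) = 142*111 = 15762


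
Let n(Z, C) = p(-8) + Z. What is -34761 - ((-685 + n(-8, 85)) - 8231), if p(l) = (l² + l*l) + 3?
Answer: -25968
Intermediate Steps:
p(l) = 3 + 2*l² (p(l) = (l² + l²) + 3 = 2*l² + 3 = 3 + 2*l²)
n(Z, C) = 131 + Z (n(Z, C) = (3 + 2*(-8)²) + Z = (3 + 2*64) + Z = (3 + 128) + Z = 131 + Z)
-34761 - ((-685 + n(-8, 85)) - 8231) = -34761 - ((-685 + (131 - 8)) - 8231) = -34761 - ((-685 + 123) - 8231) = -34761 - (-562 - 8231) = -34761 - 1*(-8793) = -34761 + 8793 = -25968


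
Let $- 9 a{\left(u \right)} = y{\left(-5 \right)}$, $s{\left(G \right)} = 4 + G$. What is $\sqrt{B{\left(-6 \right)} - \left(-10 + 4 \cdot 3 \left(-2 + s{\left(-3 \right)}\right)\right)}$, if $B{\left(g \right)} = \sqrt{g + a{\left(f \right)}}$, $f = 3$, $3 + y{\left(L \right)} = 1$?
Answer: $\frac{\sqrt{198 + 6 i \sqrt{13}}}{3} \approx 4.6974 + 0.25586 i$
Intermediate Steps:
$y{\left(L \right)} = -2$ ($y{\left(L \right)} = -3 + 1 = -2$)
$a{\left(u \right)} = \frac{2}{9}$ ($a{\left(u \right)} = \left(- \frac{1}{9}\right) \left(-2\right) = \frac{2}{9}$)
$B{\left(g \right)} = \sqrt{\frac{2}{9} + g}$ ($B{\left(g \right)} = \sqrt{g + \frac{2}{9}} = \sqrt{\frac{2}{9} + g}$)
$\sqrt{B{\left(-6 \right)} - \left(-10 + 4 \cdot 3 \left(-2 + s{\left(-3 \right)}\right)\right)} = \sqrt{\frac{\sqrt{2 + 9 \left(-6\right)}}{3} - \left(-10 + 4 \cdot 3 \left(-2 + \left(4 - 3\right)\right)\right)} = \sqrt{\frac{\sqrt{2 - 54}}{3} - \left(-10 + 4 \cdot 3 \left(-2 + 1\right)\right)} = \sqrt{\frac{\sqrt{-52}}{3} - \left(-10 + 4 \cdot 3 \left(-1\right)\right)} = \sqrt{\frac{2 i \sqrt{13}}{3} + \left(\left(-4\right) \left(-3\right) + 10\right)} = \sqrt{\frac{2 i \sqrt{13}}{3} + \left(12 + 10\right)} = \sqrt{\frac{2 i \sqrt{13}}{3} + 22} = \sqrt{22 + \frac{2 i \sqrt{13}}{3}}$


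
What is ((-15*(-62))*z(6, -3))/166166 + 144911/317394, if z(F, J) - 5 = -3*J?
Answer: 183193189/342468126 ≈ 0.53492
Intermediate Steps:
z(F, J) = 5 - 3*J
((-15*(-62))*z(6, -3))/166166 + 144911/317394 = ((-15*(-62))*(5 - 3*(-3)))/166166 + 144911/317394 = (930*(5 + 9))*(1/166166) + 144911*(1/317394) = (930*14)*(1/166166) + 144911/317394 = 13020*(1/166166) + 144911/317394 = 930/11869 + 144911/317394 = 183193189/342468126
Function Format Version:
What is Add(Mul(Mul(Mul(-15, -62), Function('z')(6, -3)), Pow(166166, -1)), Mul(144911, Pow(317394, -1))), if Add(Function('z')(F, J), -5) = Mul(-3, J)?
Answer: Rational(183193189, 342468126) ≈ 0.53492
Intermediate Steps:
Function('z')(F, J) = Add(5, Mul(-3, J))
Add(Mul(Mul(Mul(-15, -62), Function('z')(6, -3)), Pow(166166, -1)), Mul(144911, Pow(317394, -1))) = Add(Mul(Mul(Mul(-15, -62), Add(5, Mul(-3, -3))), Pow(166166, -1)), Mul(144911, Pow(317394, -1))) = Add(Mul(Mul(930, Add(5, 9)), Rational(1, 166166)), Mul(144911, Rational(1, 317394))) = Add(Mul(Mul(930, 14), Rational(1, 166166)), Rational(144911, 317394)) = Add(Mul(13020, Rational(1, 166166)), Rational(144911, 317394)) = Add(Rational(930, 11869), Rational(144911, 317394)) = Rational(183193189, 342468126)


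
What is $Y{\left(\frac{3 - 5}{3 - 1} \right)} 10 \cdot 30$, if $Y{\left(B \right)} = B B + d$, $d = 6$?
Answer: $2100$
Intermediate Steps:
$Y{\left(B \right)} = 6 + B^{2}$ ($Y{\left(B \right)} = B B + 6 = B^{2} + 6 = 6 + B^{2}$)
$Y{\left(\frac{3 - 5}{3 - 1} \right)} 10 \cdot 30 = \left(6 + \left(\frac{3 - 5}{3 - 1}\right)^{2}\right) 10 \cdot 30 = \left(6 + \left(- \frac{2}{2}\right)^{2}\right) 10 \cdot 30 = \left(6 + \left(\left(-2\right) \frac{1}{2}\right)^{2}\right) 10 \cdot 30 = \left(6 + \left(-1\right)^{2}\right) 10 \cdot 30 = \left(6 + 1\right) 10 \cdot 30 = 7 \cdot 10 \cdot 30 = 70 \cdot 30 = 2100$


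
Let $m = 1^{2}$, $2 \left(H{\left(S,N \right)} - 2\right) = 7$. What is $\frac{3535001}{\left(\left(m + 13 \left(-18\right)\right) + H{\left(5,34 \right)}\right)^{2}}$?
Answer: $\frac{14140004}{207025} \approx 68.301$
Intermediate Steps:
$H{\left(S,N \right)} = \frac{11}{2}$ ($H{\left(S,N \right)} = 2 + \frac{1}{2} \cdot 7 = 2 + \frac{7}{2} = \frac{11}{2}$)
$m = 1$
$\frac{3535001}{\left(\left(m + 13 \left(-18\right)\right) + H{\left(5,34 \right)}\right)^{2}} = \frac{3535001}{\left(\left(1 + 13 \left(-18\right)\right) + \frac{11}{2}\right)^{2}} = \frac{3535001}{\left(\left(1 - 234\right) + \frac{11}{2}\right)^{2}} = \frac{3535001}{\left(-233 + \frac{11}{2}\right)^{2}} = \frac{3535001}{\left(- \frac{455}{2}\right)^{2}} = \frac{3535001}{\frac{207025}{4}} = 3535001 \cdot \frac{4}{207025} = \frac{14140004}{207025}$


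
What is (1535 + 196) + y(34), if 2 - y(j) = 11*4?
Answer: 1689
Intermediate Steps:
y(j) = -42 (y(j) = 2 - 11*4 = 2 - 1*44 = 2 - 44 = -42)
(1535 + 196) + y(34) = (1535 + 196) - 42 = 1731 - 42 = 1689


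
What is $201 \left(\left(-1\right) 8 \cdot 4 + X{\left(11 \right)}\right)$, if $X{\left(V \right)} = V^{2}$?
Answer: $17889$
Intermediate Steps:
$201 \left(\left(-1\right) 8 \cdot 4 + X{\left(11 \right)}\right) = 201 \left(\left(-1\right) 8 \cdot 4 + 11^{2}\right) = 201 \left(\left(-8\right) 4 + 121\right) = 201 \left(-32 + 121\right) = 201 \cdot 89 = 17889$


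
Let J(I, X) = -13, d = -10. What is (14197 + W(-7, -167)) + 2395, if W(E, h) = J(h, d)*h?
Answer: 18763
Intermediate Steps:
W(E, h) = -13*h
(14197 + W(-7, -167)) + 2395 = (14197 - 13*(-167)) + 2395 = (14197 + 2171) + 2395 = 16368 + 2395 = 18763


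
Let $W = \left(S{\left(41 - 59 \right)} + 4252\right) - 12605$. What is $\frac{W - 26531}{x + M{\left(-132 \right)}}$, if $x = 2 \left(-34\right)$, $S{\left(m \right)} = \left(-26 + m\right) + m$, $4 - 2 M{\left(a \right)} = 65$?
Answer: $\frac{69892}{197} \approx 354.78$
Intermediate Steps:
$M{\left(a \right)} = - \frac{61}{2}$ ($M{\left(a \right)} = 2 - \frac{65}{2} = - \frac{61}{2}$)
$S{\left(m \right)} = -26 + 2 m$
$x = -68$
$W = -8415$ ($W = \left(\left(-26 + 2 \left(41 - 59\right)\right) + 4252\right) - 12605 = \left(\left(-26 + 2 \left(-18\right)\right) + 4252\right) - 12605 = \left(\left(-26 - 36\right) + 4252\right) - 12605 = \left(-62 + 4252\right) - 12605 = 4190 - 12605 = -8415$)
$\frac{W - 26531}{x + M{\left(-132 \right)}} = \frac{-8415 - 26531}{-68 - \frac{61}{2}} = - \frac{34946}{- \frac{197}{2}} = \left(-34946\right) \left(- \frac{2}{197}\right) = \frac{69892}{197}$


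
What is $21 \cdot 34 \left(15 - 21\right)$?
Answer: $-4284$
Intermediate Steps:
$21 \cdot 34 \left(15 - 21\right) = 714 \left(15 - 21\right) = 714 \left(-6\right) = -4284$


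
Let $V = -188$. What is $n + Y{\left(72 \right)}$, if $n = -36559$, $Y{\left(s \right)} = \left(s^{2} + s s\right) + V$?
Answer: $-26379$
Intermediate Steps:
$Y{\left(s \right)} = -188 + 2 s^{2}$ ($Y{\left(s \right)} = \left(s^{2} + s s\right) - 188 = \left(s^{2} + s^{2}\right) - 188 = 2 s^{2} - 188 = -188 + 2 s^{2}$)
$n + Y{\left(72 \right)} = -36559 - \left(188 - 2 \cdot 72^{2}\right) = -36559 + \left(-188 + 2 \cdot 5184\right) = -36559 + \left(-188 + 10368\right) = -36559 + 10180 = -26379$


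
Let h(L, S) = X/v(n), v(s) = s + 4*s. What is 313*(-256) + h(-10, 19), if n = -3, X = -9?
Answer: -400637/5 ≈ -80127.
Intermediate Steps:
v(s) = 5*s
h(L, S) = ⅗ (h(L, S) = -9/(5*(-3)) = -9/(-15) = -9*(-1/15) = ⅗)
313*(-256) + h(-10, 19) = 313*(-256) + ⅗ = -80128 + ⅗ = -400637/5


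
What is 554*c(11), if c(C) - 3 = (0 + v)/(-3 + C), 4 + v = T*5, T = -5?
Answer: -1385/4 ≈ -346.25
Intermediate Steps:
v = -29 (v = -4 - 5*5 = -4 - 25 = -29)
c(C) = 3 - 29/(-3 + C) (c(C) = 3 + (0 - 29)/(-3 + C) = 3 - 29/(-3 + C))
554*c(11) = 554*((-38 + 3*11)/(-3 + 11)) = 554*((-38 + 33)/8) = 554*((1/8)*(-5)) = 554*(-5/8) = -1385/4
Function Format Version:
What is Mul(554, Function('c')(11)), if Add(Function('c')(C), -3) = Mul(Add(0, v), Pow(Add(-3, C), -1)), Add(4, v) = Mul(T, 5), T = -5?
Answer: Rational(-1385, 4) ≈ -346.25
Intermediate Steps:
v = -29 (v = Add(-4, Mul(-5, 5)) = Add(-4, -25) = -29)
Function('c')(C) = Add(3, Mul(-29, Pow(Add(-3, C), -1))) (Function('c')(C) = Add(3, Mul(Add(0, -29), Pow(Add(-3, C), -1))) = Add(3, Mul(-29, Pow(Add(-3, C), -1))))
Mul(554, Function('c')(11)) = Mul(554, Mul(Pow(Add(-3, 11), -1), Add(-38, Mul(3, 11)))) = Mul(554, Mul(Pow(8, -1), Add(-38, 33))) = Mul(554, Mul(Rational(1, 8), -5)) = Mul(554, Rational(-5, 8)) = Rational(-1385, 4)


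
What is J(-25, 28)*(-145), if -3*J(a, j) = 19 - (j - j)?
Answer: 2755/3 ≈ 918.33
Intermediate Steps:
J(a, j) = -19/3 (J(a, j) = -(19 - (j - j))/3 = -(19 - 1*0)/3 = -(19 + 0)/3 = -⅓*19 = -19/3)
J(-25, 28)*(-145) = -19/3*(-145) = 2755/3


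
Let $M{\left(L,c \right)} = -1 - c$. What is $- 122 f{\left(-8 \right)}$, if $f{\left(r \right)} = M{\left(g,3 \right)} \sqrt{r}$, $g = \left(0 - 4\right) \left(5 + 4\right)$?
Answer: $976 i \sqrt{2} \approx 1380.3 i$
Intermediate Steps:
$g = -36$ ($g = \left(-4\right) 9 = -36$)
$f{\left(r \right)} = - 4 \sqrt{r}$ ($f{\left(r \right)} = \left(-1 - 3\right) \sqrt{r} = - 4 \sqrt{r}$)
$- 122 f{\left(-8 \right)} = - 122 \left(- 4 \sqrt{-8}\right) = - 122 \left(- 4 \cdot 2 i \sqrt{2}\right) = - 122 \left(- 8 i \sqrt{2}\right) = 976 i \sqrt{2}$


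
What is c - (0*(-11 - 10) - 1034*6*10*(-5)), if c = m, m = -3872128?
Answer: -4182328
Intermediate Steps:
c = -3872128
c - (0*(-11 - 10) - 1034*6*10*(-5)) = -3872128 - (0*(-11 - 10) - 1034*6*10*(-5)) = -3872128 - (0*(-21) - 62040*(-5)) = -3872128 - (0 - 1034*(-300)) = -3872128 - (0 + 310200) = -3872128 - 1*310200 = -3872128 - 310200 = -4182328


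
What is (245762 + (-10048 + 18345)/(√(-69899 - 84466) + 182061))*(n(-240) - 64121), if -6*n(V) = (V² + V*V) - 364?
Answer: 249781*(-245762*√154365 + 44743683779*I)/(3*(√154365 - 182061*I)) ≈ -2.0462e+10 + 8.1875*I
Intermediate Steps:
n(V) = 182/3 - V²/3 (n(V) = -((V² + V*V) - 364)/6 = -((V² + V²) - 364)/6 = -(2*V² - 364)/6 = -(-364 + 2*V²)/6 = 182/3 - V²/3)
(245762 + (-10048 + 18345)/(√(-69899 - 84466) + 182061))*(n(-240) - 64121) = (245762 + (-10048 + 18345)/(√(-69899 - 84466) + 182061))*((182/3 - ⅓*(-240)²) - 64121) = (245762 + 8297/(√(-154365) + 182061))*((182/3 - ⅓*57600) - 64121) = (245762 + 8297/(I*√154365 + 182061))*((182/3 - 19200) - 64121) = (245762 + 8297/(182061 + I*√154365))*(-57418/3 - 64121) = (245762 + 8297/(182061 + I*√154365))*(-249781/3) = -61386678122/3 - 2072432957/(3*(182061 + I*√154365))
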